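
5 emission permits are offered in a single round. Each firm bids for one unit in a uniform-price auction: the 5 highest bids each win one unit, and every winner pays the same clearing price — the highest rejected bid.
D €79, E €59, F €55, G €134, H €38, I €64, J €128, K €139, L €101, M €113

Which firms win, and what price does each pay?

K, G, J, M, L; each pays €79

Bids ranked high→low: 139 (K), 134 (G), 128 (J), 113 (M), 101 (L), 79 (D), 64 (I), …
Top 5: K, G, J, M, L.
Highest unsuccessful bid: €79 → clearing price.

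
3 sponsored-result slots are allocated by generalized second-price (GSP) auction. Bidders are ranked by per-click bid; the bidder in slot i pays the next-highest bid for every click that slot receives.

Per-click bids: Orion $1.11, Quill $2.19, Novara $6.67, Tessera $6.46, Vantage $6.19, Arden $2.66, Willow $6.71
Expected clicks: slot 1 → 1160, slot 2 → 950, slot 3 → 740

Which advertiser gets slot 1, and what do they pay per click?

Sorting advertisers: $6.71 (Willow) > $6.67 (Novara) > $6.46 (Tessera) > $6.19 (Vantage) > …
Slot 1 goes to the first-ranked bidder, Willow, who pays the next bid down: $6.67/click.

Willow; $6.67 per click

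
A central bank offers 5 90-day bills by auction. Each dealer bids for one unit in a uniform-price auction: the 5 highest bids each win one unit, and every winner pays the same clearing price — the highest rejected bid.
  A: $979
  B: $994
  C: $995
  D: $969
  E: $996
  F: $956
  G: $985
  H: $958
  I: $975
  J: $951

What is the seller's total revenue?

Total revenue: $4,875

Bids ranked high→low: 996 (E), 995 (C), 994 (B), 985 (G), 979 (A), 975 (I), 969 (D), …
Top 5: E, C, B, G, A.
Clearing price = highest rejected bid = $975.
Total revenue = 5 × $975 = $4,875.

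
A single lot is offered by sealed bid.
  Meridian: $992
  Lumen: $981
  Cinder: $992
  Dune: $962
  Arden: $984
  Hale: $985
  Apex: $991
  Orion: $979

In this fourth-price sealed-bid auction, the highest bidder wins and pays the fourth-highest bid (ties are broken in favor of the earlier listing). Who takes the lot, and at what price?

Meridian pays $985

Rule: the highest bidder wins and pays the fourth-highest bid.
Sorting bids: 992 (Meridian) > 992 (Cinder) > 991 (Apex) > 985 (Hale) > 984 (Arden) > 981 (Lumen) > …
Meridian and Cinder tie at $992; tie-break gives it to Meridian.
Meridian wins; payment is bid #4 in the ranking = $985.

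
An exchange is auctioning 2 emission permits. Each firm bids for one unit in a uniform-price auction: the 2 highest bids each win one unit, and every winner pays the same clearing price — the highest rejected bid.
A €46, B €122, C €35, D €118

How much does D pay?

Ordering the bids: 122 (B), 118 (D), 46 (A), 35 (C)
Winners (2 units): B, D.
Clearing price = highest rejected bid = €46.
D wins → pays €46.

D pays €46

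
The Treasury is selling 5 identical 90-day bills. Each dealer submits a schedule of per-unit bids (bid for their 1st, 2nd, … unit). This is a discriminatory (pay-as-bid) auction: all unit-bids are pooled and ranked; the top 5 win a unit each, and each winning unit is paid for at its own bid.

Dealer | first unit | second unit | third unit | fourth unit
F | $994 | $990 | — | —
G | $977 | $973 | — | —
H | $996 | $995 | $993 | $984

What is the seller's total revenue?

Total revenue: $4,968

Pooled unit-bids ranked (top 5): 996 (H-1), 995 (H-2), 994 (F-1), 993 (H-3), 990 (F-2)
Next rejected bid: $984 (not a price — pay-as-bid).
Each winning unit pays its own bid.
Revenue = 996 + 995 + 994 + 993 + 990 = $4,968.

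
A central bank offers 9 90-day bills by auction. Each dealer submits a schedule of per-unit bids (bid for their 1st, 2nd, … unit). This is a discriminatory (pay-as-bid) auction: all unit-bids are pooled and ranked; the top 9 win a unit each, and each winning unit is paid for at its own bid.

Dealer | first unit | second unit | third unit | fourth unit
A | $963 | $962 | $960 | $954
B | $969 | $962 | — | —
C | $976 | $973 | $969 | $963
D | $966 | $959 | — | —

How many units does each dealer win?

A 2, B 2, C 4, D 1

All unit-bids, highest first — top 9: 976 (C-1), 973 (C-2), 969 (B-1), 969 (C-3), 966 (D-1), 963 (A-1), 963 (C-4), 962 (A-2), 962 (B-2)
Next rejected bid: $960 (not a price — pay-as-bid).
Allocation: A 2, B 2, C 4, D 1.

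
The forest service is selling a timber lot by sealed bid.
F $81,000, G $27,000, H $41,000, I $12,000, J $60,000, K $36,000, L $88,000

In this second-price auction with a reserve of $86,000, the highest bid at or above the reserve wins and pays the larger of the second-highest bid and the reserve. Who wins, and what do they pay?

Rule: the highest bid at or above the reserve wins and pays the larger of the second-highest bid and the reserve.
Bids ranked: 88,000 (L) > 81,000 (F) > 60,000 (J) > 41,000 (H) > 36,000 (K) > 27,000 (G) > …
L has the top bid at or above the reserve ($88,000).
Second-highest bid $81,000 is below the reserve $86,000, so the reserve binds → payment $86,000.

L pays $86,000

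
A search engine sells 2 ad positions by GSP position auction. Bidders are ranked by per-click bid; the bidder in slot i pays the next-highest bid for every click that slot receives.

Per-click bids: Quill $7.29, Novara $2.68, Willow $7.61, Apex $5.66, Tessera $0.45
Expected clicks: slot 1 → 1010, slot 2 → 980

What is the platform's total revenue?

Sorting advertisers: $7.61 (Willow) > $7.29 (Quill) > $5.66 (Apex) > …
Slot 1: Willow pays $7.29 × 1010 = $7362.90
Slot 2: Quill pays $5.66 × 980 = $5546.80
Total = $12909.70

Total revenue: $12909.70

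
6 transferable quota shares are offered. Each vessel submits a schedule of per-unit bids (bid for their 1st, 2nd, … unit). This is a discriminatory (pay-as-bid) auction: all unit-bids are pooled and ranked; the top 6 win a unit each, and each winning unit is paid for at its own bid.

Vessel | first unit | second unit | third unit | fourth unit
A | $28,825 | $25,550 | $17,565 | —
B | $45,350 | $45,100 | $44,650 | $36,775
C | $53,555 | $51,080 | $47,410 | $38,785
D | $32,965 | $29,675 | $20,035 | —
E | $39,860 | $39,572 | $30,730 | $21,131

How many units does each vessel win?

Pooled unit-bids ranked (top 6): 53,555 (C-1), 51,080 (C-2), 47,410 (C-3), 45,350 (B-1), 45,100 (B-2), 44,650 (B-3)
Next rejected bid: $39,860 (not a price — pay-as-bid).
Allocation: B 3, C 3.

B 3, C 3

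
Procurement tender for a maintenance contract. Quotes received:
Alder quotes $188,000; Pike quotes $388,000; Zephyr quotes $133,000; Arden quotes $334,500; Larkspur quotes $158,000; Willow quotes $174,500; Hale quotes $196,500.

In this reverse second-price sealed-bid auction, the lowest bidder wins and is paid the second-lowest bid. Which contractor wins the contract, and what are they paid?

Zephyr is paid $158,000

Bids in order: 133,000 (Zephyr) < 158,000 (Larkspur) < 174,500 (Willow) < 188,000 (Alder) < 196,500 (Hale) < 334,500 (Arden) < …
Zephyr is lowest; is paid the second-lowest bid, $158,000.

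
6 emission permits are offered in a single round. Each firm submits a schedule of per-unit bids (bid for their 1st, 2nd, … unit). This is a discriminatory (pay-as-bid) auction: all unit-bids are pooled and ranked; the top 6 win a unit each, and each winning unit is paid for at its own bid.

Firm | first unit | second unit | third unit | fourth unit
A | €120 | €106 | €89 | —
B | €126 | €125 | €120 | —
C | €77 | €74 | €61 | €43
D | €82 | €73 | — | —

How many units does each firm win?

A 3, B 3

All unit-bids, highest first — top 6: 126 (B-1), 125 (B-2), 120 (A-1), 120 (B-3), 106 (A-2), 89 (A-3)
Next rejected bid: €82 (not a price — pay-as-bid).
Allocation: A 3, B 3.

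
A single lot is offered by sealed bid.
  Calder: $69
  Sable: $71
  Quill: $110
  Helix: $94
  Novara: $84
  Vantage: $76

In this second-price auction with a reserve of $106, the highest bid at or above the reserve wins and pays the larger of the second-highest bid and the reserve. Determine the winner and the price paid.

Second-price auction with a reserve of $106: the highest bid at or above the reserve wins and pays the larger of the second-highest bid and the reserve.
Bids ranked: 110 (Quill) > 94 (Helix) > 84 (Novara) > 76 (Vantage) > 71 (Sable) > 69 (Calder)
Highest eligible bid: Quill at $110.
max(second-highest $94, reserve $106) = $106.

Quill pays $106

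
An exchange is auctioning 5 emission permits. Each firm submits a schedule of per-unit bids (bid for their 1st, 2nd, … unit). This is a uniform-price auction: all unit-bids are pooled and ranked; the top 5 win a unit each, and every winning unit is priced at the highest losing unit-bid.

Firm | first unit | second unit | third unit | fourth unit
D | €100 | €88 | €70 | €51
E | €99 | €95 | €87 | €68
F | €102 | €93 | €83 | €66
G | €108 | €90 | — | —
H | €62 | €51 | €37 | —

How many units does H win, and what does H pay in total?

All unit-bids, highest first — top 5: 108 (G-1), 102 (F-1), 100 (D-1), 99 (E-1), 95 (E-2)
First bid not allocated: €93.
H wins 0 unit(s) at €93 each.

H: 0 units, pays €0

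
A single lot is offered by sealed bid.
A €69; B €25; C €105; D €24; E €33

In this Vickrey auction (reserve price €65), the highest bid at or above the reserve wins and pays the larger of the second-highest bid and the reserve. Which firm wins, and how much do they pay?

C pays €69

Rule: the highest bid at or above the reserve wins and pays the larger of the second-highest bid and the reserve.
Bids ranked: 105 (C) > 69 (A) > 33 (E) > 25 (B) > 24 (D)
C has the top bid at or above the reserve (€105).
Second-highest bid €69 exceeds the reserve €65 → payment €69.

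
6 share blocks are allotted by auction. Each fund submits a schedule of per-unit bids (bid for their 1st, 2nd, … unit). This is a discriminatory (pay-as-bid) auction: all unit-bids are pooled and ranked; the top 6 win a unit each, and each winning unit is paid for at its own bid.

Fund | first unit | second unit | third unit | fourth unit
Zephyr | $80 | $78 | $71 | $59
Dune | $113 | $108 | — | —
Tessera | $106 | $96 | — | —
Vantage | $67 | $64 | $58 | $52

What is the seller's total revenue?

Total revenue: $581

Pooled unit-bids ranked (top 6): 113 (Dune-1), 108 (Dune-2), 106 (Tessera-1), 96 (Tessera-2), 80 (Zephyr-1), 78 (Zephyr-2)
Next rejected bid: $71 (not a price — pay-as-bid).
Each winning unit pays its own bid.
Revenue = 113 + 108 + 106 + 96 + 80 + 78 = $581.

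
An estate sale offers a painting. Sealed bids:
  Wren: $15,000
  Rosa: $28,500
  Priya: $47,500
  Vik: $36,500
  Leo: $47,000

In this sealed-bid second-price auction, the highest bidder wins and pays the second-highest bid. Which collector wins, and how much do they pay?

Priya pays $47,000

Bids in order: 47,500 (Priya) > 47,000 (Leo) > 36,500 (Vik) > 28,500 (Rosa) > 15,000 (Wren)
Second-price: Priya pays Leo's bid of $47,000.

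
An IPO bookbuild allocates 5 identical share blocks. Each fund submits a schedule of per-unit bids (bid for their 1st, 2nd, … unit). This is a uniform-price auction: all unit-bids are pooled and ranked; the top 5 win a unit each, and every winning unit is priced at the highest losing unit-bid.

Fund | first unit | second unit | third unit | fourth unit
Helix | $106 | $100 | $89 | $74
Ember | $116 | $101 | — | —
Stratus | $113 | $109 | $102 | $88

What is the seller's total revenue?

All unit-bids, highest first — top 5: 116 (Ember-1), 113 (Stratus-1), 109 (Stratus-2), 106 (Helix-1), 102 (Stratus-3)
The (k+1)-th unit-bid is $101.
Allocation: Ember 1, Helix 1, Stratus 3. Every unit priced at $101.
Revenue = 5 × 101 = $505.

Total revenue: $505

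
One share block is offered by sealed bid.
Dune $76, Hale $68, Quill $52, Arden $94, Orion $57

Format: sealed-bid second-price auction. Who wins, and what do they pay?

Arden pays $76

Sealed-bid second-price auction: the highest bidder wins and pays the second-highest bid.
Bids in order: 94 (Arden) > 76 (Dune) > 68 (Hale) > 57 (Orion) > 52 (Quill)
Second-price: Arden pays Dune's bid of $76.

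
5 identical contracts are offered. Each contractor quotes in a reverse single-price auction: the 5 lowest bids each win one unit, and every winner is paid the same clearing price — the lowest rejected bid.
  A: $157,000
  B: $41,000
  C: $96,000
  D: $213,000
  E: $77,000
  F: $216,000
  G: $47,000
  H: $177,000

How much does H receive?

H is paid $0

Ordering the bids: 41,000 (B), 47,000 (G), 77,000 (E), 96,000 (C), 157,000 (A), 177,000 (H), 213,000 (D), …
Lowest 5: B, G, E, C, A.
Lowest unsuccessful bid: $177,000 → clearing price.
H does not win → is paid $0.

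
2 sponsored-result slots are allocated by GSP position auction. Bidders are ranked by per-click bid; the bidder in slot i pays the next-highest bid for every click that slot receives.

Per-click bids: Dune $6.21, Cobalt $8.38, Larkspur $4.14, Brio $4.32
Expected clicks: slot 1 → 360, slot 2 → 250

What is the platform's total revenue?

Total revenue: $3315.60

Sorting advertisers: $8.38 (Cobalt) > $6.21 (Dune) > $4.32 (Brio) > …
Slot 1: Cobalt pays $6.21 × 360 = $2235.60
Slot 2: Dune pays $4.32 × 250 = $1080.00
Total = $3315.60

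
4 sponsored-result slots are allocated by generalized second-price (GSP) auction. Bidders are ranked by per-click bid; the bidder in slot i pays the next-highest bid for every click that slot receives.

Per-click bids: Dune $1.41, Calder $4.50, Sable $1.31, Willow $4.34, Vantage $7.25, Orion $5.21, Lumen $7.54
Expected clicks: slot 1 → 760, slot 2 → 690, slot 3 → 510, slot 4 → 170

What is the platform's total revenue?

Per-click bids in order: $7.54 (Lumen) > $7.25 (Vantage) > $5.21 (Orion) > $4.50 (Calder) > $4.34 (Willow) > …
Slot 1: Lumen pays $7.25 × 760 = $5510.00
Slot 2: Vantage pays $5.21 × 690 = $3594.90
Slot 3: Orion pays $4.50 × 510 = $2295.00
Slot 4: Calder pays $4.34 × 170 = $737.80
Total = $12137.70

Total revenue: $12137.70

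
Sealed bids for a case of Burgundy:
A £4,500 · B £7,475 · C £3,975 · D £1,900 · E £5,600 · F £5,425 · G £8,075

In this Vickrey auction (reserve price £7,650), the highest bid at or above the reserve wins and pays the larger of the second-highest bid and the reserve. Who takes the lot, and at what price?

Rule: the highest bid at or above the reserve wins and pays the larger of the second-highest bid and the reserve.
Sorting bids: 8,075 (G) > 7,475 (B) > 5,600 (E) > 5,425 (F) > 4,500 (A) > 3,975 (C) > …
Highest eligible bid: G at £8,075.
max(second-highest £7,475, reserve £7,650) = £7,650.

G pays £7,650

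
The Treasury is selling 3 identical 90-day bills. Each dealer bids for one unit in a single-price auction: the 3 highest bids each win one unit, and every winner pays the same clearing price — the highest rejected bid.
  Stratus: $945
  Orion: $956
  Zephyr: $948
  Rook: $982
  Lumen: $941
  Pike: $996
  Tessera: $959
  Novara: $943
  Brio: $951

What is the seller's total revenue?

Ordering the bids: 996 (Pike), 982 (Rook), 959 (Tessera), 956 (Orion), 951 (Brio), …
Winners (3 units): Pike, Rook, Tessera.
Highest unsuccessful bid: $956 → clearing price.
Total revenue = 3 × $956 = $2,868.

Total revenue: $2,868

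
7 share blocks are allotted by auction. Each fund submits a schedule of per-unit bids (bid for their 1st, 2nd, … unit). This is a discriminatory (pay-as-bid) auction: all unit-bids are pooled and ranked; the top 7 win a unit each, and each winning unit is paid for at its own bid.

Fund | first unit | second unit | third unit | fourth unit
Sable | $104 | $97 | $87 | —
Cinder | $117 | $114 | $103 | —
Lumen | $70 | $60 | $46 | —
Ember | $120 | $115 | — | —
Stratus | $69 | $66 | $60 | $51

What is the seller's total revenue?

Total revenue: $770

All unit-bids, highest first — top 7: 120 (Ember-1), 117 (Cinder-1), 115 (Ember-2), 114 (Cinder-2), 104 (Sable-1), 103 (Cinder-3), 97 (Sable-2)
Next rejected bid: $87 (not a price — pay-as-bid).
Each winning unit pays its own bid.
Revenue = 120 + 117 + 115 + 114 + 104 + 103 + 97 = $770.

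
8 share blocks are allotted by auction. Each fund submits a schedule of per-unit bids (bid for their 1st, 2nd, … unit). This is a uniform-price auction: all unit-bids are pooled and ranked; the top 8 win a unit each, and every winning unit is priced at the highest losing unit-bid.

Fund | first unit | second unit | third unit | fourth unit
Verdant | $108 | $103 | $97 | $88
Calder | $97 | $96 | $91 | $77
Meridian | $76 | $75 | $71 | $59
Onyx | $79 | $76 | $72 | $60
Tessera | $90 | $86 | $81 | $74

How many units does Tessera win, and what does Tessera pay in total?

Merging the schedules and taking the best 8: 108 (Verdant-1), 103 (Verdant-2), 97 (Verdant-3), 97 (Calder-1), 96 (Calder-2), 91 (Calder-3), 90 (Tessera-1), 88 (Verdant-4)
The (k+1)-th unit-bid is $86.
Tessera wins 1 unit(s) at $86 each.

Tessera: 1 unit, pays $86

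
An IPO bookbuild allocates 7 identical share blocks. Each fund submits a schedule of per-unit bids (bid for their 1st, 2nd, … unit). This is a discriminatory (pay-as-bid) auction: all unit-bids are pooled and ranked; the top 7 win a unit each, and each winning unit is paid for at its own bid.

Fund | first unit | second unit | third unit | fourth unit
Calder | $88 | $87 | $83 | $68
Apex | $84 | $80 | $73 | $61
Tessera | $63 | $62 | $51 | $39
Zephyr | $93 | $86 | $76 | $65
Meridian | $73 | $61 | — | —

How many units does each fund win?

Apex 2, Calder 3, Zephyr 2

Merging the schedules and taking the best 7: 93 (Zephyr-1), 88 (Calder-1), 87 (Calder-2), 86 (Zephyr-2), 84 (Apex-1), 83 (Calder-3), 80 (Apex-2)
Next rejected bid: $76 (not a price — pay-as-bid).
Allocation: Apex 2, Calder 3, Zephyr 2.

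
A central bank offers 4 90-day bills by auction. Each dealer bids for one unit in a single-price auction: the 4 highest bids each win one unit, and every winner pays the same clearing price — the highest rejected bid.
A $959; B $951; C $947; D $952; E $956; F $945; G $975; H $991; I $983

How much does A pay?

A pays $956

Bids ranked high→low: 991 (H), 983 (I), 975 (G), 959 (A), 956 (E), 952 (D), …
The 4 highest are H, I, G, A.
Clearing price = highest rejected bid = $956.
A wins → pays $956.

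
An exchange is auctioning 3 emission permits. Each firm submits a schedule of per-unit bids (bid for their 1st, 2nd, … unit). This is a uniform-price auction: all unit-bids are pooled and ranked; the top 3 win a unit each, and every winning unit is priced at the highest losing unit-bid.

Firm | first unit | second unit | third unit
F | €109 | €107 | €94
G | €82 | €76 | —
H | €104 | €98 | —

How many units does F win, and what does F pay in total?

All unit-bids, highest first — top 3: 109 (F-1), 107 (F-2), 104 (H-1)
First bid not allocated: €98.
F wins 2 unit(s) at €98 each.

F: 2 units, pays €196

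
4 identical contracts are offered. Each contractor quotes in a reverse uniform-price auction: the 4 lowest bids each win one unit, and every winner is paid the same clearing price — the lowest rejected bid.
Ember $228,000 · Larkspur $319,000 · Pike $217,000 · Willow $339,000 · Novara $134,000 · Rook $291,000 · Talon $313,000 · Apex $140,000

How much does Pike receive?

Bids ranked low→high: 134,000 (Novara), 140,000 (Apex), 217,000 (Pike), 228,000 (Ember), 291,000 (Rook), 313,000 (Talon), …
Winners (4 units): Novara, Apex, Pike, Ember.
Clearing price = lowest rejected bid = $291,000.
Pike wins → is paid $291,000.

Pike is paid $291,000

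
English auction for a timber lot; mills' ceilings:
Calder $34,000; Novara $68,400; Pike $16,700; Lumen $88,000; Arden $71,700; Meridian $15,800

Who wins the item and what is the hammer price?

Rule: the price rises until one bidder remains; the winner pays the price at which the last rival dropped out.
Limits in order: 88,000 (Lumen) > 71,700 (Arden) > 68,400 (Novara) > 34,000 (Calder) > 16,700 (Pike) > 15,800 (Meridian)
Once the price passes $71,700, only Lumen is left; the hammer falls at Arden's limit of $71,700.

Lumen wins at $71,700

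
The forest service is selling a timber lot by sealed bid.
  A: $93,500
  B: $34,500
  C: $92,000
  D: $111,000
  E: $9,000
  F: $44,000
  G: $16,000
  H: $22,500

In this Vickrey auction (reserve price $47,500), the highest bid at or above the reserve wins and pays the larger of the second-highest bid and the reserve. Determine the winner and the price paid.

D pays $93,500

Bids ranked: 111,000 (D) > 93,500 (A) > 92,000 (C) > 44,000 (F) > 34,500 (B) > 22,500 (H) > …
D has the top bid at or above the reserve ($111,000).
Second-highest bid $93,500 exceeds the reserve $47,500 → payment $93,500.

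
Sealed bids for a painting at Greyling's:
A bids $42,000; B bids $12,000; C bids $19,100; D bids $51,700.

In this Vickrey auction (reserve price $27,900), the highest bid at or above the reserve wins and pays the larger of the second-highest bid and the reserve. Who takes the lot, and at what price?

Bids ranked: 51,700 (D) > 42,000 (A) > 19,100 (C) > 12,000 (B)
D has the top bid at or above the reserve ($51,700).
Second-highest bid $42,000 exceeds the reserve $27,900 → payment $42,000.

D pays $42,000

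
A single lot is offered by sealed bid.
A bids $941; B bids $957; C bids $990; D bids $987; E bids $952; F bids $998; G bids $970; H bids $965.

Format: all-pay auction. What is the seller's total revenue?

Bids in order: 998 (F) > 990 (C) > 987 (D) > 970 (G) > 965 (H) > 957 (B) > …
F wins with the top bid; all bids are sunk regardless.
Every bidder forfeits their bid regardless of winning.
Revenue = 941 + 957 + 990 + 987 + 952 + 998 + 970 + 965 = $7,760.

Total revenue: $7,760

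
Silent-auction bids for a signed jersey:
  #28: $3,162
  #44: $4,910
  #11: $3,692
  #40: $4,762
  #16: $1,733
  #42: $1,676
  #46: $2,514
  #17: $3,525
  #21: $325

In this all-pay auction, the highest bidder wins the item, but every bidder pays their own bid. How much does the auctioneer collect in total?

Rule: the highest bidder wins the item, but every bidder pays their own bid.
Bids ranked: 4,910 (#44) > 4,762 (#40) > 3,692 (#11) > 3,525 (#17) > 3,162 (#28) > 2,514 (#46) > …
Every bidder forfeits their bid regardless of winning.
Revenue = 3,162 + 4,910 + 3,692 + 4,762 + 1,733 + 1,676 + 2,514 + 3,525 + 325 = $26,299.

Total revenue: $26,299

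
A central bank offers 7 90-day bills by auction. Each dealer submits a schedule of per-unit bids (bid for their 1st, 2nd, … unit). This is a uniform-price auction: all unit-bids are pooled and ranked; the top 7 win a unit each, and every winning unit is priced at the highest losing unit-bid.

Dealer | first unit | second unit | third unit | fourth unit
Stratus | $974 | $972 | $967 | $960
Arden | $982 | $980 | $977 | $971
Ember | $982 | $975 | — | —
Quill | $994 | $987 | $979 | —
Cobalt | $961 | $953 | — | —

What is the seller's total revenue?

All unit-bids, highest first — top 7: 994 (Quill-1), 987 (Quill-2), 982 (Arden-1), 982 (Ember-1), 980 (Arden-2), 979 (Quill-3), 977 (Arden-3)
Highest rejected unit-bid = $975.
Allocation: Arden 3, Ember 1, Quill 3. Every unit priced at $975.
Revenue = 7 × 975 = $6,825.

Total revenue: $6,825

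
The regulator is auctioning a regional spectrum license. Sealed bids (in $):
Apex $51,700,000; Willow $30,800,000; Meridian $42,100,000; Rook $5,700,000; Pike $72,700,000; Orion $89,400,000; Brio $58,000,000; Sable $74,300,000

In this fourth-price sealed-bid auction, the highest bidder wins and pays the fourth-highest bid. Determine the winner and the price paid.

Orion pays $58,000,000

Sorting bids: 89,400,000 (Orion) > 74,300,000 (Sable) > 72,700,000 (Pike) > 58,000,000 (Brio) > 51,700,000 (Apex) > 42,100,000 (Meridian) > …
Orion is highest; pays the fourth-highest bid, $58,000,000.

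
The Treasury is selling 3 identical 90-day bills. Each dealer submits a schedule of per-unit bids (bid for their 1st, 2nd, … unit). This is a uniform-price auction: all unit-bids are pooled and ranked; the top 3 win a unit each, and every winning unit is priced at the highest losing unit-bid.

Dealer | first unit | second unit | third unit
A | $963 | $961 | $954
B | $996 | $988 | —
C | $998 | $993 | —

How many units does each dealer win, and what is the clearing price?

B 1, C 2; clearing price $988

Merging the schedules and taking the best 3: 998 (C-1), 996 (B-1), 993 (C-2)
The (k+1)-th unit-bid is $988.
Allocation: B 1, C 2.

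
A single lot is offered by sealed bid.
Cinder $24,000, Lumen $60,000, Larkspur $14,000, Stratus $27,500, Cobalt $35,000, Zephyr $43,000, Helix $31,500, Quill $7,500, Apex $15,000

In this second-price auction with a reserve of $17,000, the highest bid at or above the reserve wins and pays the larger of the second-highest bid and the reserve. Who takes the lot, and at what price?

Lumen pays $43,000

Second-price auction with a reserve of $17,000: the highest bid at or above the reserve wins and pays the larger of the second-highest bid and the reserve.
Sorting bids: 60,000 (Lumen) > 43,000 (Zephyr) > 35,000 (Cobalt) > 31,500 (Helix) > 27,500 (Stratus) > 24,000 (Cinder) > …
Highest eligible bid: Lumen at $60,000.
max(second-highest $43,000, reserve $17,000) = $43,000; the reserve does not bind.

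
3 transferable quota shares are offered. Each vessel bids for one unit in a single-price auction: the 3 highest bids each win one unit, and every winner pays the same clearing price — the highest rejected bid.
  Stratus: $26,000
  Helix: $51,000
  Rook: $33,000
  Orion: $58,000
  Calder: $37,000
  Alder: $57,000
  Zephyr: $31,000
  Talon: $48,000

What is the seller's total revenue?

Total revenue: $144,000

Ordering the bids: 58,000 (Orion), 57,000 (Alder), 51,000 (Helix), 48,000 (Talon), 37,000 (Calder), …
The 3 highest are Orion, Alder, Helix.
Highest unsuccessful bid: $48,000 → clearing price.
Total revenue = 3 × $48,000 = $144,000.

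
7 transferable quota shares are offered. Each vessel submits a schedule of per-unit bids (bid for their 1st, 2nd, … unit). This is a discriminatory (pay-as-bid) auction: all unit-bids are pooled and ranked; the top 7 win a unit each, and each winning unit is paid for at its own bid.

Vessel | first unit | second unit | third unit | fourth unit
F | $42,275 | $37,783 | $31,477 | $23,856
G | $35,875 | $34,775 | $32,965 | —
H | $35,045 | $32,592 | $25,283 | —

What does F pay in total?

F pays $80,058

Pooled unit-bids ranked (top 7): 42,275 (F-1), 37,783 (F-2), 35,875 (G-1), 35,045 (H-1), 34,775 (G-2), 32,965 (G-3), 32,592 (H-2)
Next rejected bid: $31,477 (not a price — pay-as-bid).
F's winning unit-bids: 42,275 + 37,783 = $80,058.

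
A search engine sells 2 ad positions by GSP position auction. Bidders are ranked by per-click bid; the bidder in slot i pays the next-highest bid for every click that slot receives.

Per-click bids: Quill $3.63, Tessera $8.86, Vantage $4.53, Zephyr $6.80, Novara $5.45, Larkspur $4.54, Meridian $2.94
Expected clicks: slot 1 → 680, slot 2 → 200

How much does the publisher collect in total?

Total revenue: $5714.00

Ranked by bid: $8.86 (Tessera) > $6.80 (Zephyr) > $5.45 (Novara) > …
Slot 1: Tessera pays $6.80 × 680 = $4624.00
Slot 2: Zephyr pays $5.45 × 200 = $1090.00
Total = $5714.00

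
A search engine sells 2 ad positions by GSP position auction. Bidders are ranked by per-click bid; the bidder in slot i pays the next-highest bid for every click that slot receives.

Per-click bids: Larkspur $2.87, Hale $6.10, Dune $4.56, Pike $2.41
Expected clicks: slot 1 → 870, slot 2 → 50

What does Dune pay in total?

Per-click bids in order: $6.10 (Hale) > $4.56 (Dune) > $2.87 (Larkspur) > …
Dune holds slot 2 → pays next bid $2.87 × 50 clicks = $143.50.

Dune pays $143.50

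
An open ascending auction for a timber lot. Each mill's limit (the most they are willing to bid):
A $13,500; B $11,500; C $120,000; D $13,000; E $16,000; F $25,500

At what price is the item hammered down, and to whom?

Limits ranked: 120,000 (C) > 25,500 (F) > 16,000 (E) > 13,500 (A) > 13,000 (D) > 11,500 (B)
F is the last rival to drop out, at $25,500; C remains and wins at that price.

C wins at $25,500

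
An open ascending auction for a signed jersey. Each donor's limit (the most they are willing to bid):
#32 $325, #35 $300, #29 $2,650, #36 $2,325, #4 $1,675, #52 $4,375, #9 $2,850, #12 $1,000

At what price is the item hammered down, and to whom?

#52 wins at $2,850

Rule: the price rises until one bidder remains; the winner pays the price at which the last rival dropped out.
Limits ranked: 4,375 (#52) > 2,850 (#9) > 2,650 (#29) > 2,325 (#36) > 1,675 (#4) > 1,000 (#12) > …
Bidding ends when #9 exits at $2,850; #52 takes it.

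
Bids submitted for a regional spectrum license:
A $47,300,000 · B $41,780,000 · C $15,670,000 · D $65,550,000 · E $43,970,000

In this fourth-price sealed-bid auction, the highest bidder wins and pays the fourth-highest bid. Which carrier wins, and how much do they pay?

Bids in order: 65,550,000 (D) > 47,300,000 (A) > 43,970,000 (E) > 41,780,000 (B) > 15,670,000 (C)
D is highest; pays the fourth-highest bid, $41,780,000.

D pays $41,780,000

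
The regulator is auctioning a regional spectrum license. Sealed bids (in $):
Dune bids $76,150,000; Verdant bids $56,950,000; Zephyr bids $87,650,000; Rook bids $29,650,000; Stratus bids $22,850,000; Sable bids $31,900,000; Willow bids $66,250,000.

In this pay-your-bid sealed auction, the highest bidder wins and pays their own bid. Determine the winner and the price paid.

Bids ranked: 87,650,000 (Zephyr) > 76,150,000 (Dune) > 66,250,000 (Willow) > 56,950,000 (Verdant) > 31,900,000 (Sable) > 29,650,000 (Rook) > …
First-price: Zephyr pays what they bid, $87,650,000.

Zephyr pays $87,650,000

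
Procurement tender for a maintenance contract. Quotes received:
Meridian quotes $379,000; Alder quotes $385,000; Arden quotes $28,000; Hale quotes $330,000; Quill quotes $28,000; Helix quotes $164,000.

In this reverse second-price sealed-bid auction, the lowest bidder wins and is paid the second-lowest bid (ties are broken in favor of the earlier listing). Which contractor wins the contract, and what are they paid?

Rule: the lowest bidder wins and is paid the second-lowest bid.
Bids ranked: 28,000 (Arden) < 28,000 (Quill) < 164,000 (Helix) < 330,000 (Hale) < 379,000 (Meridian) < 385,000 (Alder)
Arden and Quill tie at $28,000; tie-break gives it to Arden.
Arden wins with the lowest bid; price is set by the runner-up at $28,000.

Arden is paid $28,000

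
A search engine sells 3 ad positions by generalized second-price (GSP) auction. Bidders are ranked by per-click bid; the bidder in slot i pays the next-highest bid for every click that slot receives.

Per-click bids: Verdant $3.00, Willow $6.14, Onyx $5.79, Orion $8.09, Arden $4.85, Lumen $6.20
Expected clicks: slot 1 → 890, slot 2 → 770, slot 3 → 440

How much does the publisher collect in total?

Ranked by bid: $8.09 (Orion) > $6.20 (Lumen) > $6.14 (Willow) > $5.79 (Onyx) > …
Slot 1: Orion pays $6.20 × 890 = $5518.00
Slot 2: Lumen pays $6.14 × 770 = $4727.80
Slot 3: Willow pays $5.79 × 440 = $2547.60
Total = $12793.40

Total revenue: $12793.40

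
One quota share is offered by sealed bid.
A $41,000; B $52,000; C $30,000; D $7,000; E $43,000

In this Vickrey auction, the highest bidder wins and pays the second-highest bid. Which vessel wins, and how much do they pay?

B pays $43,000

Bids ranked: 52,000 (B) > 43,000 (E) > 41,000 (A) > 30,000 (C) > 7,000 (D)
Second-price: B pays E's bid of $43,000.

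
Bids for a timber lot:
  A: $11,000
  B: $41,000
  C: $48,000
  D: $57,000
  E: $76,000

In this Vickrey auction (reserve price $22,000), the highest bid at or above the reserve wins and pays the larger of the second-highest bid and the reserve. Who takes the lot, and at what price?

E pays $57,000

Bids ranked: 76,000 (E) > 57,000 (D) > 48,000 (C) > 41,000 (B) > 11,000 (A)
Highest eligible bid: E at $76,000.
max(second-highest $57,000, reserve $22,000) = $57,000; the reserve does not bind.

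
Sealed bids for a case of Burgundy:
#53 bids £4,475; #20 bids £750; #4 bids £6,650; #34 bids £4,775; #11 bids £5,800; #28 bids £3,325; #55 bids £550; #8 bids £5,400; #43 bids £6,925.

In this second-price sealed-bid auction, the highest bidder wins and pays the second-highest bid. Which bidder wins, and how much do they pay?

#43 pays £6,650

Rule: the highest bidder wins and pays the second-highest bid.
Sorting bids: 6,925 (#43) > 6,650 (#4) > 5,800 (#11) > 5,400 (#8) > 4,775 (#34) > 4,475 (#53) > …
#43 is highest; pays the second-highest bid, £6,650.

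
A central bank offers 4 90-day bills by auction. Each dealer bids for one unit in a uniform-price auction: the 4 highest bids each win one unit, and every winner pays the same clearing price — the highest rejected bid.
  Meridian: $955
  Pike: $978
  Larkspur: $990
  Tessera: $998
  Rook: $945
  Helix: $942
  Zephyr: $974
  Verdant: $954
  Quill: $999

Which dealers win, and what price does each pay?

Quill, Tessera, Larkspur, Pike; each pays $974

Sorting: 999 (Quill), 998 (Tessera), 990 (Larkspur), 978 (Pike), 974 (Zephyr), 955 (Meridian), …
Top 4: Quill, Tessera, Larkspur, Pike.
First losing bid is Zephyr's $974, which sets the uniform price.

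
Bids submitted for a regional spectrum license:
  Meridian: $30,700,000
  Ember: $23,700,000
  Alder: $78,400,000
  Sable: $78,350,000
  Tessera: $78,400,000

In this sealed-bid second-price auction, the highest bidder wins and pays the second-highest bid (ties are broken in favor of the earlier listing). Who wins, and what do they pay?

Sealed-bid second-price auction: the highest bidder wins and pays the second-highest bid.
Bids in order: 78,400,000 (Alder) > 78,400,000 (Tessera) > 78,350,000 (Sable) > 30,700,000 (Meridian) > 23,700,000 (Ember)
Alder and Tessera tie at $78,400,000; tie-break gives it to Alder.
Alder wins with the highest bid; price is set by the runner-up at $78,400,000.

Alder pays $78,400,000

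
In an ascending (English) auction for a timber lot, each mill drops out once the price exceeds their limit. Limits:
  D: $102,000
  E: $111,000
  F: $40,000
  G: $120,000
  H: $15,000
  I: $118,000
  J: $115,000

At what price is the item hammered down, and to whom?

Sorting limits: 120,000 (G) > 118,000 (I) > 115,000 (J) > 111,000 (E) > 102,000 (D) > 40,000 (F) > …
Bidding ends when I exits at $118,000; G takes it.

G wins at $118,000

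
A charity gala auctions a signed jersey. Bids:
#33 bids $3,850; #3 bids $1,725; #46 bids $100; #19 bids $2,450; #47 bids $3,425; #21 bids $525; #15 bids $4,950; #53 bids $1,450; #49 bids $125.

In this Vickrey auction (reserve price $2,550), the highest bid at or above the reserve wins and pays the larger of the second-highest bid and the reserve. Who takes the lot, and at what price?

#15 pays $3,850

Bids ranked: 4,950 (#15) > 3,850 (#33) > 3,425 (#47) > 2,450 (#19) > 1,725 (#3) > 1,450 (#53) > …
Highest eligible bid: #15 at $4,950.
max(second-highest $3,850, reserve $2,550) = $3,850; the reserve does not bind.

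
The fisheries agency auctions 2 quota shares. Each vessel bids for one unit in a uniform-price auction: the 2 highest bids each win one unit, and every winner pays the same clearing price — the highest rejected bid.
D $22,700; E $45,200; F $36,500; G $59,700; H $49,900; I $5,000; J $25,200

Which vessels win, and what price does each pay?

G, H; each pays $45,200

Sorting: 59,700 (G), 49,900 (H), 45,200 (E), 36,500 (F), …
Top 2: G, H.
Clearing price = highest rejected bid = $45,200.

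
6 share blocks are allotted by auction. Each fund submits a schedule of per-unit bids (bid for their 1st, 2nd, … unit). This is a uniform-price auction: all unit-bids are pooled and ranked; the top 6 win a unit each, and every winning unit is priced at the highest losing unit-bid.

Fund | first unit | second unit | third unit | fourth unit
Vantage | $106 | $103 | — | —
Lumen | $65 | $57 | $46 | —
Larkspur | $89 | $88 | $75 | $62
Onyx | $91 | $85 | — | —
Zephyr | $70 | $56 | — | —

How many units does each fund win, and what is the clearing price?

Larkspur 2, Onyx 2, Vantage 2; clearing price $75

Merging the schedules and taking the best 6: 106 (Vantage-1), 103 (Vantage-2), 91 (Onyx-1), 89 (Larkspur-1), 88 (Larkspur-2), 85 (Onyx-2)
Highest rejected unit-bid = $75.
Allocation: Larkspur 2, Onyx 2, Vantage 2.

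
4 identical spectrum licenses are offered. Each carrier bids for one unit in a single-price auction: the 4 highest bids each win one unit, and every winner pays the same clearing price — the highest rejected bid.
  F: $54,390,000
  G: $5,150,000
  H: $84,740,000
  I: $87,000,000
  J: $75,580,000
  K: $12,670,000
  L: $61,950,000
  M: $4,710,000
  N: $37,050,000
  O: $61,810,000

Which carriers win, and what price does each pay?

Bids ranked high→low: 87,000,000 (I), 84,740,000 (H), 75,580,000 (J), 61,950,000 (L), 61,810,000 (O), 54,390,000 (F), …
Winners (4 units): I, H, J, L.
First losing bid is O's $61,810,000, which sets the uniform price.

I, H, J, L; each pays $61,810,000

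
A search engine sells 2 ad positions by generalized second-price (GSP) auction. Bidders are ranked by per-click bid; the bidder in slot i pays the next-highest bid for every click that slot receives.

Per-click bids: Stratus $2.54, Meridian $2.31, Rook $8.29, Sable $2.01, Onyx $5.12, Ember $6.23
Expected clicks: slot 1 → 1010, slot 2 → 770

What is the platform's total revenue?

Total revenue: $10234.70

Ranked by bid: $8.29 (Rook) > $6.23 (Ember) > $5.12 (Onyx) > …
Slot 1: Rook pays $6.23 × 1010 = $6292.30
Slot 2: Ember pays $5.12 × 770 = $3942.40
Total = $10234.70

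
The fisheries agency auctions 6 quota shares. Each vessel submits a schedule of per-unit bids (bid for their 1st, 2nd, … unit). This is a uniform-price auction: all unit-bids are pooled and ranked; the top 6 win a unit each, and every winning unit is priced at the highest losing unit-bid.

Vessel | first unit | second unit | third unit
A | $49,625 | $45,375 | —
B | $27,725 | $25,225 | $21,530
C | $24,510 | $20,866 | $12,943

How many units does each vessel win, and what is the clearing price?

Pooled unit-bids ranked (top 6): 49,625 (A-1), 45,375 (A-2), 27,725 (B-1), 25,225 (B-2), 24,510 (C-1), 21,530 (B-3)
Highest rejected unit-bid = $20,866.
Allocation: A 2, B 3, C 1.

A 2, B 3, C 1; clearing price $20,866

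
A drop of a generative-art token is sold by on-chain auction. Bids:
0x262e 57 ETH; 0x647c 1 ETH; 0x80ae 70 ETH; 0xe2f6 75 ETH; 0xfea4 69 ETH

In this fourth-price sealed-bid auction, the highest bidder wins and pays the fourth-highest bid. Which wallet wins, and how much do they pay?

Sorting bids: 75 (0xe2f6) > 70 (0x80ae) > 69 (0xfea4) > 57 (0x262e) > 1 (0x647c)
0xe2f6 is highest; pays the fourth-highest bid, 57 ETH.

0xe2f6 pays 57 ETH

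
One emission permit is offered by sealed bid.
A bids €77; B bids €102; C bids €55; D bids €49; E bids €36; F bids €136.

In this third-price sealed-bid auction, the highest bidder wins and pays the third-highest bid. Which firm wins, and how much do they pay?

Third-price sealed-bid auction: the highest bidder wins and pays the third-highest bid.
Bids in order: 136 (F) > 102 (B) > 77 (A) > 55 (C) > 49 (D) > 36 (E)
F wins; payment is bid #3 in the ranking = €77.

F pays €77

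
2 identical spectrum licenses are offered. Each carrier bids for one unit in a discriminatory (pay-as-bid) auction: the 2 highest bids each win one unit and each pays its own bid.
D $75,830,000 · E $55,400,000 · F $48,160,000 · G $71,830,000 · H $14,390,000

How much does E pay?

Sorting: 75,830,000 (D), 71,830,000 (G), 55,400,000 (E), 48,160,000 (F), …
Winners (2 units): D, G.
E does not win → $0.

E pays $0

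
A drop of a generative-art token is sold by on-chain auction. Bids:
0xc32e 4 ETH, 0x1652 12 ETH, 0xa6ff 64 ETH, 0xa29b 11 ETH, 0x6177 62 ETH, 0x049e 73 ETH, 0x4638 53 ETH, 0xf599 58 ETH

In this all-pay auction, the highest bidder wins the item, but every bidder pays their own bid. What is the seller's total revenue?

Total revenue: 337 ETH

Rule: the highest bidder wins the item, but every bidder pays their own bid.
Bids in order: 73 (0x049e) > 64 (0xa6ff) > 62 (0x6177) > 58 (0xf599) > 53 (0x4638) > 12 (0x1652) > …
Every bidder forfeits their bid regardless of winning.
Revenue = 4 + 12 + 64 + 11 + 62 + 73 + 53 + 58 = 337 ETH.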